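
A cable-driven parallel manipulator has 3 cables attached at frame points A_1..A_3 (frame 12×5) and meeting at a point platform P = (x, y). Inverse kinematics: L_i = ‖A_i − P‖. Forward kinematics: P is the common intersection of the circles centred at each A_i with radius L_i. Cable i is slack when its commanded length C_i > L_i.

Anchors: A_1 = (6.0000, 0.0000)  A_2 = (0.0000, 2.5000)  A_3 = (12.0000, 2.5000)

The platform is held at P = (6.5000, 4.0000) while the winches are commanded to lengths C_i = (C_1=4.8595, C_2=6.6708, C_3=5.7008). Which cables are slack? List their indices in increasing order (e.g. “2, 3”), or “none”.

cable 1: √((-0.5000)²+(-4.0000)²)=4.0311, C_1=4.8595: slack
cable 2: √((-6.5000)²+(-1.5000)²)=6.6708, C_2=6.6708: taut
cable 3: √((5.5000)²+(-1.5000)²)=5.7009, C_3=5.7008: taut

1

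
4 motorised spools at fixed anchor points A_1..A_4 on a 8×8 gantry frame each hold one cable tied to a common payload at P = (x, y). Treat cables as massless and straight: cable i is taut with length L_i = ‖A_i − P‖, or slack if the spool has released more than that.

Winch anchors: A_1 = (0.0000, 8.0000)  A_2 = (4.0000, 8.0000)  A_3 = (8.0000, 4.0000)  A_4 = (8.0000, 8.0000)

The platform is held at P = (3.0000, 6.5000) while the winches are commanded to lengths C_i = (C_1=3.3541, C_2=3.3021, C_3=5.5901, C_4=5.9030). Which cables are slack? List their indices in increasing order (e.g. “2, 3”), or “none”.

cable 1: L_1 = ‖A_1−P‖ = 3.3541;  C_1 = 3.3541 → taut
cable 2: L_2 = ‖A_2−P‖ = 1.8028;  C_2 = 3.3021 → slack
cable 3: L_3 = ‖A_3−P‖ = 5.5902;  C_3 = 5.5901 → taut
cable 4: L_4 = ‖A_4−P‖ = 5.2202;  C_4 = 5.9030 → slack

2, 4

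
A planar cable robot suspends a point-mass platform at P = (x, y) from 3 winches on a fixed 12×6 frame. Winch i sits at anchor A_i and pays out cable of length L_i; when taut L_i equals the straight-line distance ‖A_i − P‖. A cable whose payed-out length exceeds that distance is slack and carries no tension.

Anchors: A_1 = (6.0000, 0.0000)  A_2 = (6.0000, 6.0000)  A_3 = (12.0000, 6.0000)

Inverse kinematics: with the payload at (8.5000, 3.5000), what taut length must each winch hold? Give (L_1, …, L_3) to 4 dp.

(4.3012, 3.5355, 4.3012)

L_1: Δ = A_1−P = (-2.5000, -3.5000) → ‖Δ‖ = √18.5000 = 4.3012
L_2: Δ = A_2−P = (-2.5000, 2.5000) → ‖Δ‖ = √12.5000 = 3.5355
L_3: Δ = A_3−P = (3.5000, 2.5000) → ‖Δ‖ = √18.5000 = 4.3012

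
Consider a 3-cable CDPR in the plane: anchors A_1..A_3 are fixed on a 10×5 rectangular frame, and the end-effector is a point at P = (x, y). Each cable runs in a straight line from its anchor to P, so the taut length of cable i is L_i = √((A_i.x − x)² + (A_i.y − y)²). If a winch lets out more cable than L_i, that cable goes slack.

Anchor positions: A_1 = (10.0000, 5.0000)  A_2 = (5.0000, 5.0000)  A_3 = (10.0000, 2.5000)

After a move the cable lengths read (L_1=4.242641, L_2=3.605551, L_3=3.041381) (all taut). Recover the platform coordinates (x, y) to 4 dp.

(7.0000, 2.0000)

expand ‖A_i−P‖²=L_i² and subtract eq 1 (q_i ≔ ‖A_i‖²−L_i²)
q_1 = 100.0000+25.0000−18.0000 = 107.0000
eq1−eq2 → [10.0000  0.0000]·P = 70.0000
eq1−eq3 → [0.0000  5.0000]·P = 10.0000
2×2 solve → P = (7.0000, 2.0000)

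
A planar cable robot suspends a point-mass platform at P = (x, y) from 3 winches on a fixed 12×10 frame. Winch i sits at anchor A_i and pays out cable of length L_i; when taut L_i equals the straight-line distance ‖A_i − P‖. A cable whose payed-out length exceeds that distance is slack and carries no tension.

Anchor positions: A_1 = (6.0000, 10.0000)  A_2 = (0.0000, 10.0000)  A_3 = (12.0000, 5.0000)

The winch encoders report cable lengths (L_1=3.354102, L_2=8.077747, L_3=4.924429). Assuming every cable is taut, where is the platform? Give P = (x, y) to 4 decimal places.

each cable: (A_i−P)·(A_i−P) = L_i²; let k_i = ‖A_i‖²−L_i²
k_1 = 36.0000+100.0000−11.2500 = 124.7500
row 1: 12.0000x + 0.0000y = 90.0000  (k_2=34.7500)
row 2: -12.0000x + 10.0000y = -20.0000  (k_3=144.7500)
Cramer on rows 1–2 → x = 7.5000, y = 7.0000

(7.5000, 7.0000)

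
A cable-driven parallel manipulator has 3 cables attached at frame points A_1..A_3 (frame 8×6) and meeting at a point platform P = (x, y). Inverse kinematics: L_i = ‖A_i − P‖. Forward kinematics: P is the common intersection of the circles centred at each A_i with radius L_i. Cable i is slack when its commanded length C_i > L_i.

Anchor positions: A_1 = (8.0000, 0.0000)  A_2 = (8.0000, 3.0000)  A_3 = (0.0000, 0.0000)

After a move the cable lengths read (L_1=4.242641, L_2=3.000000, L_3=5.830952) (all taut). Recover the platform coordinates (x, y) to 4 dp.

each cable: (A_i−P)·(A_i−P) = L_i²; let q_i = ‖A_i‖²−L_i²
q_1 = 64.0000+0.0000−18.0000 = 46.0000
row 1: 0.0000x − 6.0000y = -18.0000  (q_2=64.0000)
row 2: 16.0000x + 0.0000y = 80.0000  (q_3=-34.0000)
Cramer on rows 1–2 → x = 5.0000, y = 3.0000

(5.0000, 3.0000)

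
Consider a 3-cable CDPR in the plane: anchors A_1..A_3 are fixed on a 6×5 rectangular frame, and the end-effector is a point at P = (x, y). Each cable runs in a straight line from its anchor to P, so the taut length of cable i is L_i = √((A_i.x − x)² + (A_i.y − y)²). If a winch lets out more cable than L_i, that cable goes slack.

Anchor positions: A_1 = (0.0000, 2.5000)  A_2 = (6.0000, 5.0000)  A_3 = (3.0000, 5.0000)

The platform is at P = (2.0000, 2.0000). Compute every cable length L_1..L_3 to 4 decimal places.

(2.0616, 5.0000, 3.1623)

cable 1: Δx=-2.0000, Δy=0.5000; L_1 = √(Δx²+Δy²) = 2.0616
cable 2: Δx=4.0000, Δy=3.0000; L_2 = √(Δx²+Δy²) = 5.0000
cable 3: Δx=1.0000, Δy=3.0000; L_3 = √(Δx²+Δy²) = 3.1623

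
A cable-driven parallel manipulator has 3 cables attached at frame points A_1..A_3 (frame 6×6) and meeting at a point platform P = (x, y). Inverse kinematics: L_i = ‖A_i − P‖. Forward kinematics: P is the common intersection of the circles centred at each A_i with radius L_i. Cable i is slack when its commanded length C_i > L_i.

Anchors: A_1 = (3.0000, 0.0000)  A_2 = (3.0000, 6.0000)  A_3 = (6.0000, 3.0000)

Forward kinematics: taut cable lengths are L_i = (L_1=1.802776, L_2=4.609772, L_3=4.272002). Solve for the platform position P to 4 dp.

(2.0000, 1.5000)

circle eqns → linear via eq_j − eq_1; set k_j = A_j·A_j − L_j²
k_1 = 9.0000+0.0000−3.2500 = 5.7500
0.0000·x − 12.0000·y = k_1−k_2 = -18.0000
-6.0000·x − 6.0000·y = k_1−k_3 = -21.0000
solve first two rows → x=2.0000, y=1.5000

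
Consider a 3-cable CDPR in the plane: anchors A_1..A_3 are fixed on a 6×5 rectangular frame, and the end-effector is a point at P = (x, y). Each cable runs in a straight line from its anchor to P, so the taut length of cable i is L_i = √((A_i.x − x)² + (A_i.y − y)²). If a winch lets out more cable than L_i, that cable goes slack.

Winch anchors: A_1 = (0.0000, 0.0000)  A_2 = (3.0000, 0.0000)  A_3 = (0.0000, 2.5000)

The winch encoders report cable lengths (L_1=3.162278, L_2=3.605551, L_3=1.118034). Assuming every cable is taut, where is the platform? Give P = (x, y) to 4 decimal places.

(1.0000, 3.0000)

each cable: (A_i−P)·(A_i−P) = L_i²; let k_i = ‖A_i‖²−L_i²
k_1 = 0.0000+0.0000−10.0000 = -10.0000
row 1: -6.0000x + 0.0000y = -6.0000  (k_2=-4.0000)
row 2: 0.0000x − 5.0000y = -15.0000  (k_3=5.0000)
Cramer on rows 1–2 → x = 1.0000, y = 3.0000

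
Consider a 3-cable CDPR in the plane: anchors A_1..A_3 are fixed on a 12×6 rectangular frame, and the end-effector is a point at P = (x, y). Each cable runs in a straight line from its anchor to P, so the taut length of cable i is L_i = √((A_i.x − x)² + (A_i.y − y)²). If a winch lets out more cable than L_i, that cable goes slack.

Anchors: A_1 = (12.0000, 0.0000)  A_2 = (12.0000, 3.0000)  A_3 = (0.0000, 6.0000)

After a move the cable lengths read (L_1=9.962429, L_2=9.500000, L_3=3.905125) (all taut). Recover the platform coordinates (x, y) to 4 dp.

(2.5000, 3.0000)

circle eqns → linear via eq_j − eq_1; set q_j = A_j·A_j − L_j²
q_1 = 144.0000+0.0000−99.2500 = 44.7500
0.0000·x − 6.0000·y = q_1−q_2 = -18.0000
24.0000·x − 12.0000·y = q_1−q_3 = 24.0000
solve first two rows → x=2.5000, y=3.0000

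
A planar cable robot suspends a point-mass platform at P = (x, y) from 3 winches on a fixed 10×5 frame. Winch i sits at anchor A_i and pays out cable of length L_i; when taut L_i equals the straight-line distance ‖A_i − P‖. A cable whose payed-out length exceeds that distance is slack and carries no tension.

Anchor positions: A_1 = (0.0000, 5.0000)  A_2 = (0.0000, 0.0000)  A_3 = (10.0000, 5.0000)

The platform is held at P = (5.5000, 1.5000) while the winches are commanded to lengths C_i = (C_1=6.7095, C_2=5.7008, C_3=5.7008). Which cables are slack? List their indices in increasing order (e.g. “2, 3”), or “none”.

1

cable 1: L_1 = ‖A_1−P‖ = 6.5192;  C_1 = 6.7095 → slack
cable 2: L_2 = ‖A_2−P‖ = 5.7009;  C_2 = 5.7008 → taut
cable 3: L_3 = ‖A_3−P‖ = 5.7009;  C_3 = 5.7008 → taut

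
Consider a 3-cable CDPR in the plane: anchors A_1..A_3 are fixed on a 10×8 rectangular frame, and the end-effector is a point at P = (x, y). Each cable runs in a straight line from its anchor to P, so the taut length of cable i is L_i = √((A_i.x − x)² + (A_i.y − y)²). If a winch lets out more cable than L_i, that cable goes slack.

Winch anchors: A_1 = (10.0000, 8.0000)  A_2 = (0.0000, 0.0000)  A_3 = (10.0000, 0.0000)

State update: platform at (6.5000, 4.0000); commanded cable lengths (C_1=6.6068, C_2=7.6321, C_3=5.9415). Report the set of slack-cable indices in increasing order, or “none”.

cable 1: √((3.5000)²+(4.0000)²)=5.3151, C_1=6.6068: slack
cable 2: √((-6.5000)²+(-4.0000)²)=7.6322, C_2=7.6321: taut
cable 3: √((3.5000)²+(-4.0000)²)=5.3151, C_3=5.9415: slack

1, 3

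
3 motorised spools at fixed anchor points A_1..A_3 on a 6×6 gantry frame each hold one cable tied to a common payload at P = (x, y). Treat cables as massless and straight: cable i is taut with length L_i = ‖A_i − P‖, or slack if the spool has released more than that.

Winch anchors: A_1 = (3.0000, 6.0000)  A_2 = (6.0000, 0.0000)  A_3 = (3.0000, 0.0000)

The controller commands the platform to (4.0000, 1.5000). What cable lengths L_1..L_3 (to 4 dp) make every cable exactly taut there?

L_1 = √((3.0000−4.0000)² + (6.0000−1.5000)²) = 4.6098
L_2 = √((6.0000−4.0000)² + (0.0000−1.5000)²) = 2.5000
L_3 = √((3.0000−4.0000)² + (0.0000−1.5000)²) = 1.8028

(4.6098, 2.5000, 1.8028)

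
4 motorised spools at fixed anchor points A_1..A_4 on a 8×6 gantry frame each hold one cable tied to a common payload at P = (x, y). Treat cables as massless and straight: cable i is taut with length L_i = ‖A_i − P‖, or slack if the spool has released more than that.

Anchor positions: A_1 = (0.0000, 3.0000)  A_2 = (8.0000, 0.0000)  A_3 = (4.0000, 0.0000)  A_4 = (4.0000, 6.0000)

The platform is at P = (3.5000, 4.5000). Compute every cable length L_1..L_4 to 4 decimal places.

(3.8079, 6.3640, 4.5277, 1.5811)

L_1: Δ = A_1−P = (-3.5000, -1.5000) → ‖Δ‖ = √14.5000 = 3.8079
L_2: Δ = A_2−P = (4.5000, -4.5000) → ‖Δ‖ = √40.5000 = 6.3640
L_3: Δ = A_3−P = (0.5000, -4.5000) → ‖Δ‖ = √20.5000 = 4.5277
L_4: Δ = A_4−P = (0.5000, 1.5000) → ‖Δ‖ = √2.5000 = 1.5811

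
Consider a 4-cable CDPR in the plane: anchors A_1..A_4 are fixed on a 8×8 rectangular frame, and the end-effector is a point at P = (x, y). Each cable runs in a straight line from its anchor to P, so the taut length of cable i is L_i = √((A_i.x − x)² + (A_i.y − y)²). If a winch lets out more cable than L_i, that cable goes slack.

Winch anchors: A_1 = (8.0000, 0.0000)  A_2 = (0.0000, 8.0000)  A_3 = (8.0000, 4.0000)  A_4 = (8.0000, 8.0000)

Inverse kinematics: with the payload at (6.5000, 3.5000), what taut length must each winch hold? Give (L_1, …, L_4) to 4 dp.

(3.8079, 7.9057, 1.5811, 4.7434)

L_1: Δ = A_1−P = (1.5000, -3.5000) → ‖Δ‖ = √14.5000 = 3.8079
L_2: Δ = A_2−P = (-6.5000, 4.5000) → ‖Δ‖ = √62.5000 = 7.9057
L_3: Δ = A_3−P = (1.5000, 0.5000) → ‖Δ‖ = √2.5000 = 1.5811
L_4: Δ = A_4−P = (1.5000, 4.5000) → ‖Δ‖ = √22.5000 = 4.7434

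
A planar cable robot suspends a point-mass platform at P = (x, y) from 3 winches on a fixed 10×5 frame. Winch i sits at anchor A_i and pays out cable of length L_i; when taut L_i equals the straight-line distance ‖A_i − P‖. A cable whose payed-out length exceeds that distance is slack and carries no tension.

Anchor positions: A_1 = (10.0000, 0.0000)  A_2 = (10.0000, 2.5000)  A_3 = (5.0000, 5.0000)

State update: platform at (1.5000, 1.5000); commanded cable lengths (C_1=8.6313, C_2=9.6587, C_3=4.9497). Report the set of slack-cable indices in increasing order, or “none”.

2

cable 1: L_1 = ‖A_1−P‖ = 8.6313;  C_1 = 8.6313 → taut
cable 2: L_2 = ‖A_2−P‖ = 8.5586;  C_2 = 9.6587 → slack
cable 3: L_3 = ‖A_3−P‖ = 4.9497;  C_3 = 4.9497 → taut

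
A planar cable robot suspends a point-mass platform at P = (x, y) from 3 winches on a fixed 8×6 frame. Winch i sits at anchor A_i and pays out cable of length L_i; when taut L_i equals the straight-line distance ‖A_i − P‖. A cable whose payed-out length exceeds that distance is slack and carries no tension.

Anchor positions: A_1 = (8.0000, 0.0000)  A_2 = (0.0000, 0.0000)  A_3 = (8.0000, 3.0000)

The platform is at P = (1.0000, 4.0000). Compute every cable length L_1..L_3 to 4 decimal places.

(8.0623, 4.1231, 7.0711)

L_1: Δ = A_1−P = (7.0000, -4.0000) → ‖Δ‖ = √65.0000 = 8.0623
L_2: Δ = A_2−P = (-1.0000, -4.0000) → ‖Δ‖ = √17.0000 = 4.1231
L_3: Δ = A_3−P = (7.0000, -1.0000) → ‖Δ‖ = √50.0000 = 7.0711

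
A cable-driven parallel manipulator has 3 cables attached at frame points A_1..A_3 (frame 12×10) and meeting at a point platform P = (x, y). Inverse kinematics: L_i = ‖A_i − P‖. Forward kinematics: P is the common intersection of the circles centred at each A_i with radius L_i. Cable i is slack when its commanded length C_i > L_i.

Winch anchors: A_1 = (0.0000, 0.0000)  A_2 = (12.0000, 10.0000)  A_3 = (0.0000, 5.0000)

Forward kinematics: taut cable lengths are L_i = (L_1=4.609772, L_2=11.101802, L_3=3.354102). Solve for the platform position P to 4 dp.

expand ‖A_i−P‖²=L_i² and subtract eq 1 (q_i ≔ ‖A_i‖²−L_i²)
q_1 = 0.0000+0.0000−21.2500 = -21.2500
eq1−eq2 → [-24.0000  -20.0000]·P = -142.0000
eq1−eq3 → [0.0000  -10.0000]·P = -35.0000
2×2 solve → P = (3.0000, 3.5000)

(3.0000, 3.5000)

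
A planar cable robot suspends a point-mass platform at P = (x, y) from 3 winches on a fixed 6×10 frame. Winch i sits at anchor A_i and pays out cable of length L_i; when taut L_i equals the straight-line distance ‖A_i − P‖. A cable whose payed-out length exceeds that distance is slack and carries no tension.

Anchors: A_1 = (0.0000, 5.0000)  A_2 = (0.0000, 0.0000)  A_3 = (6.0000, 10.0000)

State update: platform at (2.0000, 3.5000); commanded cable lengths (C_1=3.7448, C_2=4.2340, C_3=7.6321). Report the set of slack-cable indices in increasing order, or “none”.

cable 1: L_1 = ‖A_1−P‖ = 2.5000;  C_1 = 3.7448 → slack
cable 2: L_2 = ‖A_2−P‖ = 4.0311;  C_2 = 4.2340 → slack
cable 3: L_3 = ‖A_3−P‖ = 7.6322;  C_3 = 7.6321 → taut

1, 2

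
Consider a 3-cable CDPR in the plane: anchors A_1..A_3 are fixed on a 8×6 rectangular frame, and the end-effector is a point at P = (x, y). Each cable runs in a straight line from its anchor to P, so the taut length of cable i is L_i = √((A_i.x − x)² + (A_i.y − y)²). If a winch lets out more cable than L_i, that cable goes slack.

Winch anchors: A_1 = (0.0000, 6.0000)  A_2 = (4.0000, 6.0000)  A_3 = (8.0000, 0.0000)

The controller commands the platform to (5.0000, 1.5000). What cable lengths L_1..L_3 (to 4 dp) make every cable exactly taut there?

L_1: Δ = A_1−P = (-5.0000, 4.5000) → ‖Δ‖ = √45.2500 = 6.7268
L_2: Δ = A_2−P = (-1.0000, 4.5000) → ‖Δ‖ = √21.2500 = 4.6098
L_3: Δ = A_3−P = (3.0000, -1.5000) → ‖Δ‖ = √11.2500 = 3.3541

(6.7268, 4.6098, 3.3541)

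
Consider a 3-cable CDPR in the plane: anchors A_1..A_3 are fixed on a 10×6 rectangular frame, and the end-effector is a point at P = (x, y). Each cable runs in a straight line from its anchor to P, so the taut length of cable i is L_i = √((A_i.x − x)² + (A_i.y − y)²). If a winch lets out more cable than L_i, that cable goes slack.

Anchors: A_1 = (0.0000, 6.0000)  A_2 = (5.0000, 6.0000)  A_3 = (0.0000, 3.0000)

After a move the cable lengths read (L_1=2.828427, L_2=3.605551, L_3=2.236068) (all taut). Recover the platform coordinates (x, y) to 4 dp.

each cable: (A_i−P)·(A_i−P) = L_i²; let k_i = ‖A_i‖²−L_i²
k_1 = 0.0000+36.0000−8.0000 = 28.0000
row 1: -10.0000x + 0.0000y = -20.0000  (k_2=48.0000)
row 2: 0.0000x + 6.0000y = 24.0000  (k_3=4.0000)
Cramer on rows 1–2 → x = 2.0000, y = 4.0000

(2.0000, 4.0000)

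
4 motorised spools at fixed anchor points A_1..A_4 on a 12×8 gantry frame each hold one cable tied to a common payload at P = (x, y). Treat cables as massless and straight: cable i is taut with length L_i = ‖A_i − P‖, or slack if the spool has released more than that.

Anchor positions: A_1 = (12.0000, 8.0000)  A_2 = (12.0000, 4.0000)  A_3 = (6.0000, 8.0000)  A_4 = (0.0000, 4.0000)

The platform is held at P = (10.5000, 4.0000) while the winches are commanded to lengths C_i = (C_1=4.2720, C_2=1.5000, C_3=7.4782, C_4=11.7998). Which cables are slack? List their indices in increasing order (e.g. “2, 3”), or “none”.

cable 1: L_1 = ‖A_1−P‖ = 4.2720;  C_1 = 4.2720 → taut
cable 2: L_2 = ‖A_2−P‖ = 1.5000;  C_2 = 1.5000 → taut
cable 3: L_3 = ‖A_3−P‖ = 6.0208;  C_3 = 7.4782 → slack
cable 4: L_4 = ‖A_4−P‖ = 10.5000;  C_4 = 11.7998 → slack

3, 4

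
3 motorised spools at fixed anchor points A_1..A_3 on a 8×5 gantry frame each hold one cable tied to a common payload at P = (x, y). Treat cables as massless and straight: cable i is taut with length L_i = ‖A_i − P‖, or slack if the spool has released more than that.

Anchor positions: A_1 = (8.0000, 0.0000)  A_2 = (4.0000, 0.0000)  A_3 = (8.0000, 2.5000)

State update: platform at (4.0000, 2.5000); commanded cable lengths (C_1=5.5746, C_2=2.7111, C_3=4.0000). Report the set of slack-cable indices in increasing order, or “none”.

cable 1: √((4.0000)²+(-2.5000)²)=4.7170, C_1=5.5746: slack
cable 2: √((0.0000)²+(-2.5000)²)=2.5000, C_2=2.7111: slack
cable 3: √((4.0000)²+(0.0000)²)=4.0000, C_3=4.0000: taut

1, 2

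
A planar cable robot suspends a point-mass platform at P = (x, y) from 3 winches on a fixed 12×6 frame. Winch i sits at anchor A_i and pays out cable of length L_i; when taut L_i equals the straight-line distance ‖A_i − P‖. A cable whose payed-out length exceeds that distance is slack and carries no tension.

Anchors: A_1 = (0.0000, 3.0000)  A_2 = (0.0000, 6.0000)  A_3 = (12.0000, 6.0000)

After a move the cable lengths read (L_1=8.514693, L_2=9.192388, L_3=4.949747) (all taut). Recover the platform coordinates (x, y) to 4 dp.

(8.5000, 2.5000)

circle eqns → linear via eq_j − eq_1; set c_j = A_j·A_j − L_j²
c_1 = 0.0000+9.0000−72.5000 = -63.5000
0.0000·x − 6.0000·y = c_1−c_2 = -15.0000
-24.0000·x − 6.0000·y = c_1−c_3 = -219.0000
solve first two rows → x=8.5000, y=2.5000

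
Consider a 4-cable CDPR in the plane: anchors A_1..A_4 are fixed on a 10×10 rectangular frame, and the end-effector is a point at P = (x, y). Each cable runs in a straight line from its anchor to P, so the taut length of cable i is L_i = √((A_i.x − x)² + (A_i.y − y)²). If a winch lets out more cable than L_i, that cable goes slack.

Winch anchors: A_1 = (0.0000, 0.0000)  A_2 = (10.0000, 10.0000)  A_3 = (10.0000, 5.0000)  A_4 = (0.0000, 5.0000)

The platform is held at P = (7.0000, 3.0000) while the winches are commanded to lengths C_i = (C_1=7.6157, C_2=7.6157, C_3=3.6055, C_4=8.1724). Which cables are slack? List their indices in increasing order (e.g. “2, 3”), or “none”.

4

cable 1: √((-7.0000)²+(-3.0000)²)=7.6158, C_1=7.6157: taut
cable 2: √((3.0000)²+(7.0000)²)=7.6158, C_2=7.6157: taut
cable 3: √((3.0000)²+(2.0000)²)=3.6056, C_3=3.6055: taut
cable 4: √((-7.0000)²+(2.0000)²)=7.2801, C_4=8.1724: slack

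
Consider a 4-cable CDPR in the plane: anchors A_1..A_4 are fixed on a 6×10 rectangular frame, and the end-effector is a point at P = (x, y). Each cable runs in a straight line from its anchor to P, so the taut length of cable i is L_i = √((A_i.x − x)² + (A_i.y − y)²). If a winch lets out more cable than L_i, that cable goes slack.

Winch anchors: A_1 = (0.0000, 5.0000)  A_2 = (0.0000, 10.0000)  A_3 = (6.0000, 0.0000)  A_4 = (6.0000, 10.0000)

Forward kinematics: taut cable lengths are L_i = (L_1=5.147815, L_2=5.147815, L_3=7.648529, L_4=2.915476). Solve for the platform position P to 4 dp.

(4.5000, 7.5000)

circle eqns → linear via eq_j − eq_1; set k_j = A_j·A_j − L_j²
k_1 = 0.0000+25.0000−26.5000 = -1.5000
0.0000·x − 10.0000·y = k_1−k_2 = -75.0000
-12.0000·x + 10.0000·y = k_1−k_3 = 21.0000
-12.0000·x − 10.0000·y = k_1−k_4 = -129.0000
solve first two rows → x=4.5000, y=7.5000
check cable 4: ‖A_4−P‖² = 8.5000 ≈ L_4² = 8.5000 ✓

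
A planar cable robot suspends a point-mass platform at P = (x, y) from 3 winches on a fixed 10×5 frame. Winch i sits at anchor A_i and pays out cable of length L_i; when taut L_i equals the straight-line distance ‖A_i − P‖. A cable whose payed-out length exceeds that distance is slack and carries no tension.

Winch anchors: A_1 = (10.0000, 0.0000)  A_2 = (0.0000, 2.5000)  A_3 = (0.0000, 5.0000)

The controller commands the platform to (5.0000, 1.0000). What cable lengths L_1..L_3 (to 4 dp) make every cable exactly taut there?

(5.0990, 5.2202, 6.4031)

L_1 = √((10.0000−5.0000)² + (0.0000−1.0000)²) = 5.0990
L_2 = √((0.0000−5.0000)² + (2.5000−1.0000)²) = 5.2202
L_3 = √((0.0000−5.0000)² + (5.0000−1.0000)²) = 6.4031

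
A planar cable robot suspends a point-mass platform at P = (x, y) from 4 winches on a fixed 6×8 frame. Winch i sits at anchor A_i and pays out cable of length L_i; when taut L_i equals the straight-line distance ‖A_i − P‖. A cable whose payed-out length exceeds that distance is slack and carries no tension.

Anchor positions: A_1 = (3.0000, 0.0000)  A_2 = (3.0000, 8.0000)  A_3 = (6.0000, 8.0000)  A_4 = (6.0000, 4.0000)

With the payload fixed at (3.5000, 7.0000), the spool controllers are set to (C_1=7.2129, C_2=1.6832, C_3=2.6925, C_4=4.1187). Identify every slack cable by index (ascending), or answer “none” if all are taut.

1, 2, 4

cable 1: L_1 = ‖A_1−P‖ = 7.0178;  C_1 = 7.2129 → slack
cable 2: L_2 = ‖A_2−P‖ = 1.1180;  C_2 = 1.6832 → slack
cable 3: L_3 = ‖A_3−P‖ = 2.6926;  C_3 = 2.6925 → taut
cable 4: L_4 = ‖A_4−P‖ = 3.9051;  C_4 = 4.1187 → slack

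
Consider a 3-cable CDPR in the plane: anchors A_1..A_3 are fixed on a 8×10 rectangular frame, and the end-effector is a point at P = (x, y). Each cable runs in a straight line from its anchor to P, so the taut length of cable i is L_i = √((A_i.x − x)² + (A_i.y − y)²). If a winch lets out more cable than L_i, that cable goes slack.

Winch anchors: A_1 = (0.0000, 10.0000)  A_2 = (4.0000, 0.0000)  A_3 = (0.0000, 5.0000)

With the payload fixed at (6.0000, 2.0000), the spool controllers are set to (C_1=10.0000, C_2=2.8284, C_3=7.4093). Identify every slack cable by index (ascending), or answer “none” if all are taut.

cable 1: L_1 = ‖A_1−P‖ = 10.0000;  C_1 = 10.0000 → taut
cable 2: L_2 = ‖A_2−P‖ = 2.8284;  C_2 = 2.8284 → taut
cable 3: L_3 = ‖A_3−P‖ = 6.7082;  C_3 = 7.4093 → slack

3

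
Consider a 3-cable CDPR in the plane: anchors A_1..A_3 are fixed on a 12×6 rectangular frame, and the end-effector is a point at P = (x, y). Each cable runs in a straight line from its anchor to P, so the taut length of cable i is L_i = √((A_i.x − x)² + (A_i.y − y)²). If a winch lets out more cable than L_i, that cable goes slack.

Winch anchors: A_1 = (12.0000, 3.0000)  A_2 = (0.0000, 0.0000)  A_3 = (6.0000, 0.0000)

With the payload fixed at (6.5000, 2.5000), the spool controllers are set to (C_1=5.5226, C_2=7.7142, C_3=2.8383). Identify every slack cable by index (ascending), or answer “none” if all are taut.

2, 3

cable 1: √((5.5000)²+(0.5000)²)=5.5227, C_1=5.5226: taut
cable 2: √((-6.5000)²+(-2.5000)²)=6.9642, C_2=7.7142: slack
cable 3: √((-0.5000)²+(-2.5000)²)=2.5495, C_3=2.8383: slack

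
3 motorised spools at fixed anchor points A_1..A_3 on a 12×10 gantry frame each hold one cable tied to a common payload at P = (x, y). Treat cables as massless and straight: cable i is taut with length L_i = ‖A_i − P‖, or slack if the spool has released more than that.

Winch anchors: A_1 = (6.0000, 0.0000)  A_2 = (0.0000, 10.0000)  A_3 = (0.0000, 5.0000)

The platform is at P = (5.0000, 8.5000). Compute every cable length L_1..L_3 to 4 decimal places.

(8.5586, 5.2202, 6.1033)

L_1 = √((6.0000−5.0000)² + (0.0000−8.5000)²) = 8.5586
L_2 = √((0.0000−5.0000)² + (10.0000−8.5000)²) = 5.2202
L_3 = √((0.0000−5.0000)² + (5.0000−8.5000)²) = 6.1033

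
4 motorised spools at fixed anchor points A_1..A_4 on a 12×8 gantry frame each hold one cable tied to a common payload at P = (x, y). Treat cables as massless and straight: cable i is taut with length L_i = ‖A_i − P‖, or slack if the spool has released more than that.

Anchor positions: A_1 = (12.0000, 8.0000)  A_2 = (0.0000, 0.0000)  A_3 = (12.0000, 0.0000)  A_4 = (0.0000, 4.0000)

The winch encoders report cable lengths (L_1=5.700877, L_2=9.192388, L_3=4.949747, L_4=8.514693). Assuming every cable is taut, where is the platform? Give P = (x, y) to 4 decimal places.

circle eqns → linear via eq_j − eq_1; set q_j = A_j·A_j − L_j²
q_1 = 144.0000+64.0000−32.5000 = 175.5000
24.0000·x + 16.0000·y = q_1−q_2 = 260.0000
0.0000·x + 16.0000·y = q_1−q_3 = 56.0000
24.0000·x + 8.0000·y = q_1−q_4 = 232.0000
solve first two rows → x=8.5000, y=3.5000
check cable 4: ‖A_4−P‖² = 72.5000 ≈ L_4² = 72.5000 ✓

(8.5000, 3.5000)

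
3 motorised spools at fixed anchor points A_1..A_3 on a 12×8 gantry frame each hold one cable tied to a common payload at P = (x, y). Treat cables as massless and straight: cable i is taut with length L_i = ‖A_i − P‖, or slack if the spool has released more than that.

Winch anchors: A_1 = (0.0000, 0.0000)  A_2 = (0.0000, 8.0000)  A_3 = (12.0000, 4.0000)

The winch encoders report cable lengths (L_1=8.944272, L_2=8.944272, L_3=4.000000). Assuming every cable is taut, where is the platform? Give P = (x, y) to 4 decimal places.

each cable: (A_i−P)·(A_i−P) = L_i²; let q_i = ‖A_i‖²−L_i²
q_1 = 0.0000+0.0000−80.0000 = -80.0000
row 1: 0.0000x − 16.0000y = -64.0000  (q_2=-16.0000)
row 2: -24.0000x − 8.0000y = -224.0000  (q_3=144.0000)
Cramer on rows 1–2 → x = 8.0000, y = 4.0000

(8.0000, 4.0000)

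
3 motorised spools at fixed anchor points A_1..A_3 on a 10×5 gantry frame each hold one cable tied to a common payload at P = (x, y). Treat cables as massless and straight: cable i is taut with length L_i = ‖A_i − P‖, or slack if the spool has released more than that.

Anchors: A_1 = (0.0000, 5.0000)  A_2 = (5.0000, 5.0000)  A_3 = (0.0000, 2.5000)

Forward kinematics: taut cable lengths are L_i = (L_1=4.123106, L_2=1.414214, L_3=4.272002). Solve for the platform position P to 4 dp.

circle eqns → linear via eq_j − eq_1; set q_j = A_j·A_j − L_j²
q_1 = 0.0000+25.0000−17.0000 = 8.0000
-10.0000·x + 0.0000·y = q_1−q_2 = -40.0000
0.0000·x + 5.0000·y = q_1−q_3 = 20.0000
solve first two rows → x=4.0000, y=4.0000

(4.0000, 4.0000)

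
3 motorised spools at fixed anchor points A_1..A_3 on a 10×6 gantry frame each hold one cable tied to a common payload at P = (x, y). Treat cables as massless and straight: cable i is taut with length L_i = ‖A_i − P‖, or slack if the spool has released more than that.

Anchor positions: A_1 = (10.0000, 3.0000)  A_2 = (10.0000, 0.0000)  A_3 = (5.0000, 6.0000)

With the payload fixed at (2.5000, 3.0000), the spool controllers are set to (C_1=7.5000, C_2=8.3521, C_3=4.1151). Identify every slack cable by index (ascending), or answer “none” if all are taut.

cable 1: L_1 = ‖A_1−P‖ = 7.5000;  C_1 = 7.5000 → taut
cable 2: L_2 = ‖A_2−P‖ = 8.0777;  C_2 = 8.3521 → slack
cable 3: L_3 = ‖A_3−P‖ = 3.9051;  C_3 = 4.1151 → slack

2, 3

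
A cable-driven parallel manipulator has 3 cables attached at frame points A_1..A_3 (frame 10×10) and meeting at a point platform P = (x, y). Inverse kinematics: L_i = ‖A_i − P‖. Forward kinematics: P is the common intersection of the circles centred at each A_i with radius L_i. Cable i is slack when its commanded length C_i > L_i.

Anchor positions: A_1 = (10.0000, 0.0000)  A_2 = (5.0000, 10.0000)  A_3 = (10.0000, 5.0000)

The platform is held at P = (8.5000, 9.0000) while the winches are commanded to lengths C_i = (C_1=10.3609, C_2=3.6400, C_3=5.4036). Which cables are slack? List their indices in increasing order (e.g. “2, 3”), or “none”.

i=1: geometric 9.1241 vs commanded 10.3609 ⇒ slack
i=2: geometric 3.6401 vs commanded 3.6400 ⇒ taut
i=3: geometric 4.2720 vs commanded 5.4036 ⇒ slack

1, 3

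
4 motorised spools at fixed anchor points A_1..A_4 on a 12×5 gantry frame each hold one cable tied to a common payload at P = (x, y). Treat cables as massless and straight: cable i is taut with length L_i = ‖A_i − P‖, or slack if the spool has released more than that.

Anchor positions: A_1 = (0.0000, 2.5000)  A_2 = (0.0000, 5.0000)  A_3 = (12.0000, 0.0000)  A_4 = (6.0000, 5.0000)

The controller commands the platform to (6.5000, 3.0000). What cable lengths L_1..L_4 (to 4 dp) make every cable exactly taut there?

cable 1: Δx=-6.5000, Δy=-0.5000; L_1 = √(Δx²+Δy²) = 6.5192
cable 2: Δx=-6.5000, Δy=2.0000; L_2 = √(Δx²+Δy²) = 6.8007
cable 3: Δx=5.5000, Δy=-3.0000; L_3 = √(Δx²+Δy²) = 6.2650
cable 4: Δx=-0.5000, Δy=2.0000; L_4 = √(Δx²+Δy²) = 2.0616

(6.5192, 6.8007, 6.2650, 2.0616)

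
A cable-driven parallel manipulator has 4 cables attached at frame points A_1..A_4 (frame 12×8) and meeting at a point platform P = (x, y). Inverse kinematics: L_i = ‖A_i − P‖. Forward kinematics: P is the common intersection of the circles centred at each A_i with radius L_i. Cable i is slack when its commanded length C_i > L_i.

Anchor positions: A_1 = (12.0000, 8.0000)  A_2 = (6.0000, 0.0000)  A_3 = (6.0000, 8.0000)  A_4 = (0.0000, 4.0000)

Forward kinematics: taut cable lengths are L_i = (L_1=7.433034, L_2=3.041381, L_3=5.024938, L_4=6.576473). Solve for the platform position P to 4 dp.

(6.5000, 3.0000)

expand ‖A_i−P‖²=L_i² and subtract eq 1 (c_i ≔ ‖A_i‖²−L_i²)
c_1 = 144.0000+64.0000−55.2500 = 152.7500
eq1−eq2 → [12.0000  16.0000]·P = 126.0000
eq1−eq3 → [12.0000  0.0000]·P = 78.0000
eq1−eq4 → [24.0000  8.0000]·P = 180.0000
2×2 solve → P = (6.5000, 3.0000)
check cable 4: ‖A_4−P‖² = 43.2500 ≈ L_4² = 43.2500 ✓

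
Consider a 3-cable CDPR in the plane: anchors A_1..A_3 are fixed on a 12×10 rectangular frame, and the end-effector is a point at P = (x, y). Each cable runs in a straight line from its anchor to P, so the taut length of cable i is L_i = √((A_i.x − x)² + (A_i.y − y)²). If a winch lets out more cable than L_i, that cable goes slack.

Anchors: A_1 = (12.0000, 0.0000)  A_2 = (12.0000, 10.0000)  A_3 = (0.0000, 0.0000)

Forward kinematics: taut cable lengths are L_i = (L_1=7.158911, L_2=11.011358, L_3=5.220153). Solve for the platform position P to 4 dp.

circle eqns → linear via eq_j − eq_1; set k_j = A_j·A_j − L_j²
k_1 = 144.0000+0.0000−51.2500 = 92.7500
0.0000·x − 20.0000·y = k_1−k_2 = -30.0000
24.0000·x + 0.0000·y = k_1−k_3 = 120.0000
solve first two rows → x=5.0000, y=1.5000

(5.0000, 1.5000)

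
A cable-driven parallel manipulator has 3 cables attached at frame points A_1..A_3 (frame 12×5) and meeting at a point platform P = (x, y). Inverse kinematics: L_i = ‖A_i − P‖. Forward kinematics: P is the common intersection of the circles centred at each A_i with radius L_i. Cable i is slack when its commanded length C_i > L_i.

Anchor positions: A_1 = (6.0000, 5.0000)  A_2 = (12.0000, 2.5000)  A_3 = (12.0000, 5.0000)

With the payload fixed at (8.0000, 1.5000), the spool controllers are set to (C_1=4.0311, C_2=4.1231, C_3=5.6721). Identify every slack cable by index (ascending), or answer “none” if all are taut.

cable 1: √((-2.0000)²+(3.5000)²)=4.0311, C_1=4.0311: taut
cable 2: √((4.0000)²+(1.0000)²)=4.1231, C_2=4.1231: taut
cable 3: √((4.0000)²+(3.5000)²)=5.3151, C_3=5.6721: slack

3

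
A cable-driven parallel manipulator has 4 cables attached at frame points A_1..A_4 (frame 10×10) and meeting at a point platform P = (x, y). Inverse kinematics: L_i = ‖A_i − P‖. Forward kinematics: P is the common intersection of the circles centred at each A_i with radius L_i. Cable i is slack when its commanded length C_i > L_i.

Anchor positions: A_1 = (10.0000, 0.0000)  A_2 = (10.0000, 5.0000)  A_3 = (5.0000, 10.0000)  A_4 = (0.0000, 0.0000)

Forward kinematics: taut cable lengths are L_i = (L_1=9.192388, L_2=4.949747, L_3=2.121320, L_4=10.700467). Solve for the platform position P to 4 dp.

(6.5000, 8.5000)

expand ‖A_i−P‖²=L_i² and subtract eq 1 (k_i ≔ ‖A_i‖²−L_i²)
k_1 = 100.0000+0.0000−84.5000 = 15.5000
eq1−eq2 → [0.0000  -10.0000]·P = -85.0000
eq1−eq3 → [10.0000  -20.0000]·P = -105.0000
eq1−eq4 → [20.0000  0.0000]·P = 130.0000
2×2 solve → P = (6.5000, 8.5000)
check cable 4: ‖A_4−P‖² = 114.5000 ≈ L_4² = 114.5000 ✓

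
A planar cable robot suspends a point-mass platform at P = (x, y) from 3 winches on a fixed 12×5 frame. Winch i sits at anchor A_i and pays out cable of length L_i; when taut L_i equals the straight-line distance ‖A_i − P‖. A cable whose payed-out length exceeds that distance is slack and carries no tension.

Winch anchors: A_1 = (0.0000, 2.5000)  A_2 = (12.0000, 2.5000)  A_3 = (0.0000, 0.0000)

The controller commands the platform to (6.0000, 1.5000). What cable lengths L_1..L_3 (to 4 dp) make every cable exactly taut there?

(6.0828, 6.0828, 6.1847)

cable 1: Δx=-6.0000, Δy=1.0000; L_1 = √(Δx²+Δy²) = 6.0828
cable 2: Δx=6.0000, Δy=1.0000; L_2 = √(Δx²+Δy²) = 6.0828
cable 3: Δx=-6.0000, Δy=-1.5000; L_3 = √(Δx²+Δy²) = 6.1847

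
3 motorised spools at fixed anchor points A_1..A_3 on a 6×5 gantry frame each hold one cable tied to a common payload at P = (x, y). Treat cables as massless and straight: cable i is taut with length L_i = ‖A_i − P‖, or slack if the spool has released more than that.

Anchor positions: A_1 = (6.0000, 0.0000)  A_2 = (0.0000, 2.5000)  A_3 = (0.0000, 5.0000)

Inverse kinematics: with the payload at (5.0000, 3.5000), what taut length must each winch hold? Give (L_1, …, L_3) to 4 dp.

(3.6401, 5.0990, 5.2202)

L_1 = √((6.0000−5.0000)² + (0.0000−3.5000)²) = 3.6401
L_2 = √((0.0000−5.0000)² + (2.5000−3.5000)²) = 5.0990
L_3 = √((0.0000−5.0000)² + (5.0000−3.5000)²) = 5.2202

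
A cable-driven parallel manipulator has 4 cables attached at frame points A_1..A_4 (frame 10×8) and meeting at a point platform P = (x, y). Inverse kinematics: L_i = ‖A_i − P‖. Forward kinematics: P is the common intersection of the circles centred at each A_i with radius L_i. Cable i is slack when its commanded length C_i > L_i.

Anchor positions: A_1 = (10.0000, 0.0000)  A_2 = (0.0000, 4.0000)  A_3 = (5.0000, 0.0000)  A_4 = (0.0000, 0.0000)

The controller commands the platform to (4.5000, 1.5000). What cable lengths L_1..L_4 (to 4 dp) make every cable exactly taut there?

L_1: Δ = A_1−P = (5.5000, -1.5000) → ‖Δ‖ = √32.5000 = 5.7009
L_2: Δ = A_2−P = (-4.5000, 2.5000) → ‖Δ‖ = √26.5000 = 5.1478
L_3: Δ = A_3−P = (0.5000, -1.5000) → ‖Δ‖ = √2.5000 = 1.5811
L_4: Δ = A_4−P = (-4.5000, -1.5000) → ‖Δ‖ = √22.5000 = 4.7434

(5.7009, 5.1478, 1.5811, 4.7434)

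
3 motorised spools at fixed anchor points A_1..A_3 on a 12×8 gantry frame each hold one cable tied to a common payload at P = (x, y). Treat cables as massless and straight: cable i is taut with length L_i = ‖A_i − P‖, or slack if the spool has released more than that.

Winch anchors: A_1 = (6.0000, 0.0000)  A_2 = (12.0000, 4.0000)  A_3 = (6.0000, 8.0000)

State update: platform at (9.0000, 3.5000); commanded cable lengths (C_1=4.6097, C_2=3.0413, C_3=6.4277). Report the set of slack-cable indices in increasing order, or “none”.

cable 1: L_1 = ‖A_1−P‖ = 4.6098;  C_1 = 4.6097 → taut
cable 2: L_2 = ‖A_2−P‖ = 3.0414;  C_2 = 3.0413 → taut
cable 3: L_3 = ‖A_3−P‖ = 5.4083;  C_3 = 6.4277 → slack

3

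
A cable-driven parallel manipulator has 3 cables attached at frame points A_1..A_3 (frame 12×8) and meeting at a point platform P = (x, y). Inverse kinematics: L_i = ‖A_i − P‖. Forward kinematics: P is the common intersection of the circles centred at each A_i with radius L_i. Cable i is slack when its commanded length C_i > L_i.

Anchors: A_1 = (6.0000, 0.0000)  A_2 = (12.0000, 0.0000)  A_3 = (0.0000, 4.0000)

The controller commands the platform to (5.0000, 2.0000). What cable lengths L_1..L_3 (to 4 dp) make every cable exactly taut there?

(2.2361, 7.2801, 5.3852)

cable 1: Δx=1.0000, Δy=-2.0000; L_1 = √(Δx²+Δy²) = 2.2361
cable 2: Δx=7.0000, Δy=-2.0000; L_2 = √(Δx²+Δy²) = 7.2801
cable 3: Δx=-5.0000, Δy=2.0000; L_3 = √(Δx²+Δy²) = 5.3852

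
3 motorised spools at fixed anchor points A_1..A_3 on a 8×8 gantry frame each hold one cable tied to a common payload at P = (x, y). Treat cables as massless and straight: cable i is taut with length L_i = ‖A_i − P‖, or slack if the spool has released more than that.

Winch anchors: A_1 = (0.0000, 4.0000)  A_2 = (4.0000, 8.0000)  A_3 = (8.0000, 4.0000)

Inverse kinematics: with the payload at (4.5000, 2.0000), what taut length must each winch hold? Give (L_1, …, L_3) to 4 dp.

(4.9244, 6.0208, 4.0311)

L_1: Δ = A_1−P = (-4.5000, 2.0000) → ‖Δ‖ = √24.2500 = 4.9244
L_2: Δ = A_2−P = (-0.5000, 6.0000) → ‖Δ‖ = √36.2500 = 6.0208
L_3: Δ = A_3−P = (3.5000, 2.0000) → ‖Δ‖ = √16.2500 = 4.0311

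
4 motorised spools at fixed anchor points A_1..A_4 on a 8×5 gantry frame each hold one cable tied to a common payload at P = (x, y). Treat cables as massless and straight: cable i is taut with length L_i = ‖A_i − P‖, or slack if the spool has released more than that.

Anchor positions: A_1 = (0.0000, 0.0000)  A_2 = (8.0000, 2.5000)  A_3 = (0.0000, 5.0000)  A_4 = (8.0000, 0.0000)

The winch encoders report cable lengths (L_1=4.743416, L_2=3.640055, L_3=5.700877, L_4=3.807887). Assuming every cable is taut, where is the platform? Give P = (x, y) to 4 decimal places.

expand ‖A_i−P‖²=L_i² and subtract eq 1 (q_i ≔ ‖A_i‖²−L_i²)
q_1 = 0.0000+0.0000−22.5000 = -22.5000
eq1−eq2 → [-16.0000  -5.0000]·P = -79.5000
eq1−eq3 → [0.0000  -10.0000]·P = -15.0000
eq1−eq4 → [-16.0000  0.0000]·P = -72.0000
2×2 solve → P = (4.5000, 1.5000)
check cable 4: ‖A_4−P‖² = 14.5000 ≈ L_4² = 14.5000 ✓

(4.5000, 1.5000)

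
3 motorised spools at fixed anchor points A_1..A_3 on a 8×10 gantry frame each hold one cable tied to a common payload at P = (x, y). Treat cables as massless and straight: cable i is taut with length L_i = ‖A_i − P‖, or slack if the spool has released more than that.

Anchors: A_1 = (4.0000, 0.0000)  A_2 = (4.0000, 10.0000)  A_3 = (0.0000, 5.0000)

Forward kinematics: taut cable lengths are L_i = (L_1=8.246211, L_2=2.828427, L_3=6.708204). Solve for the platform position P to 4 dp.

each cable: (A_i−P)·(A_i−P) = L_i²; let q_i = ‖A_i‖²−L_i²
q_1 = 16.0000+0.0000−68.0000 = -52.0000
row 1: 0.0000x − 20.0000y = -160.0000  (q_2=108.0000)
row 2: 8.0000x − 10.0000y = -32.0000  (q_3=-20.0000)
Cramer on rows 1–2 → x = 6.0000, y = 8.0000

(6.0000, 8.0000)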